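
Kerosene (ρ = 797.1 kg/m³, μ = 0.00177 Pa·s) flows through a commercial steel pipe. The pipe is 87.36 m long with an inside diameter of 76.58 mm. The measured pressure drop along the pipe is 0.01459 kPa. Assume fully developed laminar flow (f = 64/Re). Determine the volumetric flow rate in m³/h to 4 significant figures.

Q ≈ 0.2867 m³/h

For laminar flow, f = 64/Re with Re = ρVD/μ, so Darcy-Weisbach reduces to ΔP = 32μLV/D². Solving for V: V = ΔP·D²/(32μL) = 14.59·(0.07658)²/(32·0.00177·87.36) = 0.01729 m/s.
Check: Re = ρVD/μ = 797.1·0.01729·0.07658/0.00177 = 596.4 < 2300, so the laminar assumption holds.
Q = V·A = 0.01729·(π/4·0.07658²) = 7.965e-05 m³/s = 0.2867 m³/h.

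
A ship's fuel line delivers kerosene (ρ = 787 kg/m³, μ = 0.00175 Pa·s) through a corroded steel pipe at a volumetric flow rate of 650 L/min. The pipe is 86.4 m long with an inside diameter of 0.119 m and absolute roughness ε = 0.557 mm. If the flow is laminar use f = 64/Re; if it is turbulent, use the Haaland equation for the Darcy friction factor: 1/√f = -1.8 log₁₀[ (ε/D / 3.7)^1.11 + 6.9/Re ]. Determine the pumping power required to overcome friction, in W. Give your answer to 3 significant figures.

Q = 650 L/min = 650/60000 = 0.01083 m³/s.
Cross-sectional area A = πD²/4 = π(0.119)²/4 = 0.01112 m²; mean velocity V = Q/A = 0.01083/0.01112 = 0.974 m/s.
Reynolds number Re = ρVD/μ = 787 · 0.974 · 0.119 / 0.00175 = 5.213e+04.
Re > 4000 → turbulent. Relative roughness ε/D = 0.000557/0.119 = 0.00468. Haaland: 1/√f = -1.8 log₁₀[(0.00468/3.7)^1.11 + 6.9/5.213e+04] = -1.8 log₁₀[0.000607 + 0.000132] = 5.636, so f = 0.03148.
Darcy-Weisbach: ΔP = f(L/D)(ρV²/2) = 0.03148·(86.4/0.119)·(787·0.974²/2) = 0.03148·726.1·373.3 = 8534 Pa.
Pumping power P = QΔP = 0.01083·8534 = 92.45 W = 92.5 W.

P ≈ 92.5 W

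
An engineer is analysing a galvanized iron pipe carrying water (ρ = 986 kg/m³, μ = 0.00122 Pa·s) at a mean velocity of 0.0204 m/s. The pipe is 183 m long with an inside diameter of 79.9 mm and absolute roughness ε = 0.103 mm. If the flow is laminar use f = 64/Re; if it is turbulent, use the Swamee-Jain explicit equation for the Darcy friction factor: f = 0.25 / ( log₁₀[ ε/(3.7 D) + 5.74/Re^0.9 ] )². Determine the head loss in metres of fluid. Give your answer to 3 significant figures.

Reynolds number Re = ρVD/μ = 986 · 0.0204 · 0.0799 / 0.00122 = 1317.
Re < 2300 → laminar flow, so f = 64/Re = 64/1317 = 0.04858 (the turbulent correlation is not needed).
Darcy-Weisbach: ΔP = f(L/D)(ρV²/2) = 0.04858·(183/0.0799)·(986·0.0204²/2) = 0.04858·2290·0.2052 = 22.83 Pa.
Head loss h_f = ΔP/(ρg) = 22.83/(986·9.81) = 0.00236 m.

h_f ≈ 0.00236 m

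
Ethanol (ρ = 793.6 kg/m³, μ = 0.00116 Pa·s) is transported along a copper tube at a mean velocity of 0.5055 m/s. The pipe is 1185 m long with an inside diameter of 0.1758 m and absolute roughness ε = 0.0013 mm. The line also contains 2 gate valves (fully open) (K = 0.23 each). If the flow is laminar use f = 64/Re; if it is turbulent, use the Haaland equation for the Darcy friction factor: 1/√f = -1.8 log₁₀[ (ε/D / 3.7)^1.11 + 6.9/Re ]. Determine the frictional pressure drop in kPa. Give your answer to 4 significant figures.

Reynolds number Re = ρVD/μ = 793.6 · 0.5055 · 0.1758 / 0.00116 = 6.08e+04.
Re > 4000 → turbulent. Relative roughness ε/D = 1.3e-06/0.1758 = 7.39e-06. Haaland: 1/√f = -1.8 log₁₀[(7.39e-06/3.7)^1.11 + 6.9/6.08e+04] = -1.8 log₁₀[4.72e-07 + 0.000113] = 7.098, so f = 0.01985.
Total minor-loss coefficient ΣK = 2·0.23 = 0.46.
ΔP = [f·L/D + ΣK]·(ρV²/2) = [0.01985·1185/0.1758 + 0.46]·(793.6·0.5055²/2) = [133.8 + 0.46]·101.4 = 1.361e+04 Pa.
ΔP = 1.361e+04 Pa = 13.61 kPa.

ΔP ≈ 13.61 kPa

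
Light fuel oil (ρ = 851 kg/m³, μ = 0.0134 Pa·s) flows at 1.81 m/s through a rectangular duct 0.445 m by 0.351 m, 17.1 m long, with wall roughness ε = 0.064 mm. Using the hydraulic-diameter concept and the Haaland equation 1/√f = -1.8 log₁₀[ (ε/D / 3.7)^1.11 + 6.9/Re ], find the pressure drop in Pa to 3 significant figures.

Hydraulic diameter D_h = 4A/P = 4·(0.445·0.351)/(2·(0.445+0.351)) = 0.6248/1.592 = 0.3924 m.
Re = ρVD_h/μ = 851·1.81·0.3924/0.0134 = 4.511e+04.
ε/D_h = 6.4e-05/0.3924 = 0.000163; Haaland gives 1/√f = -1.8 log₁₀[1.46e-05+0.000153] = 6.796, so f = 0.02165.
ΔP = f(L/D_h)(ρV²/2) = 0.02165·17.1/0.3924·1394 = 1315 Pa.

ΔP ≈ 1310 Pa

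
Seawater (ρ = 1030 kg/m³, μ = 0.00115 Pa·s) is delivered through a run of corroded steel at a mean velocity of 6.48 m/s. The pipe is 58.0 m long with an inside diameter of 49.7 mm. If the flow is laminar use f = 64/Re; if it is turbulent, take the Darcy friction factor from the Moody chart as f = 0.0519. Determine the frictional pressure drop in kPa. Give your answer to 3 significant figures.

Reynolds number Re = ρVD/μ = 1030 · 6.48 · 0.0497 / 0.00115 = 2.885e+05.
Re > 4000 → turbulent; use the Moody-chart value f = 0.0519.
Darcy-Weisbach: ΔP = f(L/D)(ρV²/2) = 0.0519·(58/0.0497)·(1030·6.48²/2) = 0.0519·1167·2.163e+04 = 1.31e+06 Pa.
ΔP = 1.31e+06 Pa = 1310 kPa.

ΔP ≈ 1310 kPa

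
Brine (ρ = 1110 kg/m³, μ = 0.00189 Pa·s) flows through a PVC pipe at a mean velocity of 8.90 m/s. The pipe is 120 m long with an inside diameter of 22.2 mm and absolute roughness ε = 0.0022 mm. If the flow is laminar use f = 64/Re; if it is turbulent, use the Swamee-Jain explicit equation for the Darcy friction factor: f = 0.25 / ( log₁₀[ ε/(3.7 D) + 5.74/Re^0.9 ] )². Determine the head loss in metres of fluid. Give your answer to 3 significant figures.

h_f ≈ 392 m

Reynolds number Re = ρVD/μ = 1110 · 8.9 · 0.0222 / 0.00189 = 1.16e+05.
Re > 4000 → turbulent. Relative roughness ε/D = 2.2e-06/0.0222 = 9.91e-05. Swamee-Jain: f = 0.25/(log₁₀[9.91e-05/3.7 + 5.74/1.16e+05^0.9])² = 0.25/(log₁₀[2.68e-05 + 0.000159])² = 0.25/(-3.732)² = 0.01795.
Darcy-Weisbach: ΔP = f(L/D)(ρV²/2) = 0.01795·(120/0.0222)·(1110·8.9²/2) = 0.01795·5405·4.396e+04 = 4.266e+06 Pa.
Head loss h_f = ΔP/(ρg) = 4.266e+06/(1110·9.81) = 392 m.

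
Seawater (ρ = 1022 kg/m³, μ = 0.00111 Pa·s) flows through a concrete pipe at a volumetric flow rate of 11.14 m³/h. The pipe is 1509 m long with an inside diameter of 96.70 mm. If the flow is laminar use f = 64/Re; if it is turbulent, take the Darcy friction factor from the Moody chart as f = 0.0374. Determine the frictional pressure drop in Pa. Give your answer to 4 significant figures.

ΔP ≈ 52950 Pa

Q = 11.14 m³/h = 11.14/3600 = 0.003094 m³/s.
Cross-sectional area A = πD²/4 = π(0.0967)²/4 = 0.007344 m²; mean velocity V = Q/A = 0.003094/0.007344 = 0.4213 m/s.
Reynolds number Re = ρVD/μ = 1022 · 0.4213 · 0.0967 / 0.00111 = 3.751e+04.
Re > 4000 → turbulent; use the Moody-chart value f = 0.0374.
Darcy-Weisbach: ΔP = f(L/D)(ρV²/2) = 0.0374·(1509/0.0967)·(1022·0.4213²/2) = 0.0374·1.56e+04·90.72 = 5.295e+04 Pa.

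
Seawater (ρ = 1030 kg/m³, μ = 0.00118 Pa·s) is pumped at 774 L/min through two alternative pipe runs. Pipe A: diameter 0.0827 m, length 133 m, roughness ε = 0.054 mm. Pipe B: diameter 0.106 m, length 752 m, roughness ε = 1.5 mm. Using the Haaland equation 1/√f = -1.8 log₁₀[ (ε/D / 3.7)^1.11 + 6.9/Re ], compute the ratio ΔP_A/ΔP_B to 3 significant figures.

ΔP_A/ΔP_B ≈ 0.278

Pipe A: V = Q/A = 0.0129/0.005372 = 2.402 m/s; Re = 1.734e+05; ε/D = 0.000653; Haaland → f = 0.01962; ΔP_A = f(L/D)(ρV²/2) = 9.37e+04 Pa.
Pipe B: V = Q/A = 0.0129/0.008825 = 1.462 m/s; Re = 1.353e+05; ε/D = 0.0142; Haaland → f = 0.0432; ΔP_B = f(L/D)(ρV²/2) = 3.373e+05 Pa.
ΔP_A/ΔP_B = 9.37e+04/3.373e+05 = 0.278.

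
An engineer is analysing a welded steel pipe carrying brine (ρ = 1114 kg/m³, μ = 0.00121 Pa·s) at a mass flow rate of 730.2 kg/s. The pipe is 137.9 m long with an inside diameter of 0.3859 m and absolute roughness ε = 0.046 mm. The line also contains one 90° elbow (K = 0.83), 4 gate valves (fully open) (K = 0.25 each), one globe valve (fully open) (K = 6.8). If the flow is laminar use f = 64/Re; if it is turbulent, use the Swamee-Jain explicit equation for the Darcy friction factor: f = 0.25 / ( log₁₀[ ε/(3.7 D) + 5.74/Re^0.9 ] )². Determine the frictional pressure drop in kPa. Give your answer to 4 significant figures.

A = πD²/4 = π(0.3859)²/4 = 0.117 m²; mean velocity V = ṁ/(ρA) = 730.2/(1114 · 0.117) = 5.604 m/s.
Reynolds number Re = ρVD/μ = 1114 · 5.604 · 0.3859 / 0.00121 = 1.991e+06.
Re > 4000 → turbulent. Relative roughness ε/D = 4.6e-05/0.3859 = 0.000119. Swamee-Jain: f = 0.25/(log₁₀[0.000119/3.7 + 5.74/1.991e+06^0.9])² = 0.25/(log₁₀[3.22e-05 + 1.23e-05])² = 0.25/(-4.352)² = 0.0132.
Total minor-loss coefficient ΣK = 1·0.83 + 4·0.25 + 1·6.8 = 8.63.
ΔP = [f·L/D + ΣK]·(ρV²/2) = [0.0132·137.9/0.3859 + 8.63]·(1114·5.604²/2) = [4.718 + 8.63]·1.749e+04 = 2.335e+05 Pa.
ΔP = 2.335e+05 Pa = 233.5 kPa.

ΔP ≈ 233.5 kPa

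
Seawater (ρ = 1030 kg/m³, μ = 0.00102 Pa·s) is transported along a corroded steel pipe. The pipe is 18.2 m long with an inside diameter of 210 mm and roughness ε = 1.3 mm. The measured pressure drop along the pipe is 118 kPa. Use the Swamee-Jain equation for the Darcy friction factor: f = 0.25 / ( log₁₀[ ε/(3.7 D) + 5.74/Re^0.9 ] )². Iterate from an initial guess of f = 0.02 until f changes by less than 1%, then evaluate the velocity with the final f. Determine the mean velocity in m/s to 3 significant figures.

Rearranging Darcy-Weisbach: V = √(2·ΔP·D/(f·L·ρ)). With ε/D = 0.0013/0.21 = 0.00619, iterate starting from f = 0.02:
  f = 0.02 → V = √(2·1.18e+05·0.21/(0.02·18.2·1030)) = 11.5 m/s; Re = ρVD/μ = 2.438e+06; f → 0.03249
  f = 0.03249 → V = 9.02 m/s; Re = 1.913e+06; f → 0.03251
Converged (Δf/f < 1%). With the final f = 0.03251: V = √(2·1.18e+05·0.21/(0.03251·18.2·1030)) = 9.018 m/s.

V ≈ 9.02 m/s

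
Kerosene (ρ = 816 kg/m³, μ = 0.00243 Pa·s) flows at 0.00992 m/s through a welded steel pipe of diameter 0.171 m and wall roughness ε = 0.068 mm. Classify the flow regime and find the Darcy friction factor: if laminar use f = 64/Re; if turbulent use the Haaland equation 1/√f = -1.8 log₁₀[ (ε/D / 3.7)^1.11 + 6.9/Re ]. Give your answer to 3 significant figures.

Re = ρVD/μ = 816·0.00992·0.171/0.00243 = 569.6.
Re < 2300 → laminar, so f = 64/Re = 0.1124 (roughness is irrelevant in laminar flow).

f ≈ 0.112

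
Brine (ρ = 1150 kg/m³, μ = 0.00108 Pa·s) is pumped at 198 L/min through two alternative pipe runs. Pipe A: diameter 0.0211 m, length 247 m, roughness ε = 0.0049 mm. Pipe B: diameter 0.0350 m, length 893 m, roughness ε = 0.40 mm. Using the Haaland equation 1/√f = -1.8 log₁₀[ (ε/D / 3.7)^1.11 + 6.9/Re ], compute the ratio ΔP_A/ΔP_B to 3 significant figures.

Pipe A: V = Q/A = 0.0033/0.0003497 = 9.438 m/s; Re = 2.12e+05; ε/D = 0.000232; Haaland → f = 0.01696; ΔP_A = f(L/D)(ρV²/2) = 1.017e+07 Pa.
Pipe B: V = Q/A = 0.0033/0.0009621 = 3.43 m/s; Re = 1.278e+05; ε/D = 0.0114; Haaland → f = 0.04016; ΔP_B = f(L/D)(ρV²/2) = 6.931e+06 Pa.
ΔP_A/ΔP_B = 1.017e+07/6.931e+06 = 1.47.

ΔP_A/ΔP_B ≈ 1.47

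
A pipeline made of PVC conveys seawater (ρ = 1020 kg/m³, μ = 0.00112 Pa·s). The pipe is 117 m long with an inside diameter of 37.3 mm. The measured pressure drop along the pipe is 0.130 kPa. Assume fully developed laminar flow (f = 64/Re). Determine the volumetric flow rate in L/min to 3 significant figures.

Q ≈ 2.83 L/min

For laminar flow, f = 64/Re with Re = ρVD/μ, so Darcy-Weisbach reduces to ΔP = 32μLV/D². Solving for V: V = ΔP·D²/(32μL) = 130·(0.0373)²/(32·0.00112·117) = 0.04313 m/s.
Check: Re = ρVD/μ = 1020·0.04313·0.0373/0.00112 = 1465 < 2300, so the laminar assumption holds.
Q = V·A = 0.04313·(π/4·0.0373²) = 4.713e-05 m³/s = 2.83 L/min.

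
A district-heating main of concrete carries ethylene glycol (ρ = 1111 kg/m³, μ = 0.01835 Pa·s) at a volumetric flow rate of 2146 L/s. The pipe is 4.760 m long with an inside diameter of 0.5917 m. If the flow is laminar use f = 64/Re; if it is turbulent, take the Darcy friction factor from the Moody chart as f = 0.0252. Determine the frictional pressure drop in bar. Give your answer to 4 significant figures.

Q = 2146 L/s = 2146/1000 = 2.146 m³/s.
Cross-sectional area A = πD²/4 = π(0.5917)²/4 = 0.275 m²; mean velocity V = Q/A = 2.146/0.275 = 7.804 m/s.
Reynolds number Re = ρVD/μ = 1111 · 7.804 · 0.5917 / 0.0184 = 2.796e+05.
Re > 4000 → turbulent; use the Moody-chart value f = 0.0252.
Darcy-Weisbach: ΔP = f(L/D)(ρV²/2) = 0.0252·(4.76/0.5917)·(1111·7.804²/2) = 0.0252·8.045·3.383e+04 = 6859 Pa.
ΔP = 6859 Pa = 0.06859 bar.

ΔP ≈ 0.06859 bar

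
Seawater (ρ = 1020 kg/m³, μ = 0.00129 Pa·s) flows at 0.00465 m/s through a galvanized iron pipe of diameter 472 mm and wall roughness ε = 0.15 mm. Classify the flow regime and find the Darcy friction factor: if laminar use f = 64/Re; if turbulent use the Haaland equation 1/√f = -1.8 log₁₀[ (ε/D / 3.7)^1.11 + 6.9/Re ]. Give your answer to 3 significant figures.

f ≈ 0.0369

Re = ρVD/μ = 1020·0.00465·0.472/0.00129 = 1735.
Re < 2300 → laminar, so f = 64/Re = 0.03688 (roughness is irrelevant in laminar flow).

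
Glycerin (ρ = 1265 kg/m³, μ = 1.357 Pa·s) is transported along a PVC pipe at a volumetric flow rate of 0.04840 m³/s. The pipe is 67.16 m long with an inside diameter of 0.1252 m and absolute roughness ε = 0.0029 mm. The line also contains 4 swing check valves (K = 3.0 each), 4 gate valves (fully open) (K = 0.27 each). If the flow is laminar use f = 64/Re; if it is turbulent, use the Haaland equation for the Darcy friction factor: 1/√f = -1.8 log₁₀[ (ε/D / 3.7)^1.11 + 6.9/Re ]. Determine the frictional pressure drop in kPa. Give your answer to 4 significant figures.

ΔP ≈ 859.3 kPa

Cross-sectional area A = πD²/4 = π(0.1252)²/4 = 0.01231 m²; mean velocity V = Q/A = 0.0484/0.01231 = 3.931 m/s.
Reynolds number Re = ρVD/μ = 1265 · 3.931 · 0.1252 / 1.36 = 458.8.
Re < 2300 → laminar flow, so f = 64/Re = 64/458.8 = 0.1395 (the turbulent correlation is not needed).
Total minor-loss coefficient ΣK = 4·3 + 4·0.27 = 13.1.
ΔP = [f·L/D + ΣK]·(ρV²/2) = [0.1395·67.16/0.1252 + 13.1]·(1265·3.931²/2) = [74.82 + 13.1]·9776 = 8.593e+05 Pa.
ΔP = 8.593e+05 Pa = 859.3 kPa.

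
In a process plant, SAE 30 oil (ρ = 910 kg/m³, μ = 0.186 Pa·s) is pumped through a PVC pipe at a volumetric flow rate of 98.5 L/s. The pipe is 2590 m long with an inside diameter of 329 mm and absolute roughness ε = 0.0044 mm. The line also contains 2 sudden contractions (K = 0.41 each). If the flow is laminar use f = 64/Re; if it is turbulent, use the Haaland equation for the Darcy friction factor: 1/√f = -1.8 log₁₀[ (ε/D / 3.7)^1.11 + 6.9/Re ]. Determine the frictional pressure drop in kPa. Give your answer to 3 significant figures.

Q = 98.5 L/s = 98.5/1000 = 0.0985 m³/s.
Cross-sectional area A = πD²/4 = π(0.329)²/4 = 0.08501 m²; mean velocity V = Q/A = 0.0985/0.08501 = 1.159 m/s.
Reynolds number Re = ρVD/μ = 910 · 1.159 · 0.329 / 0.186 = 1865.
Re < 2300 → laminar flow, so f = 64/Re = 64/1865 = 0.03432 (the turbulent correlation is not needed).
Total minor-loss coefficient ΣK = 2·0.41 = 0.82.
ΔP = [f·L/D + ΣK]·(ρV²/2) = [0.03432·2590/0.329 + 0.82]·(910·1.159²/2) = [270.1 + 0.82]·610.8 = 1.655e+05 Pa.
ΔP = 1.655e+05 Pa = 166 kPa.

ΔP ≈ 166 kPa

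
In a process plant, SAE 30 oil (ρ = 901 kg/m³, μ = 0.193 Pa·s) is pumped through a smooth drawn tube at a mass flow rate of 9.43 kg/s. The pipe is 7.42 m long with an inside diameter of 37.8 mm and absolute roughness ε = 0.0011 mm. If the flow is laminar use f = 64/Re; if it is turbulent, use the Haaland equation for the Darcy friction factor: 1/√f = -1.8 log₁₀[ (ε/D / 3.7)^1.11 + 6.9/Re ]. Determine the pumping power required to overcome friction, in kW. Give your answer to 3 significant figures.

P ≈ 3.13 kW

A = πD²/4 = π(0.0378)²/4 = 0.001122 m²; mean velocity V = ṁ/(ρA) = 9.43/(901 · 0.001122) = 9.326 m/s.
Reynolds number Re = ρVD/μ = 901 · 9.326 · 0.0378 / 0.193 = 1646.
Re < 2300 → laminar flow, so f = 64/Re = 64/1646 = 0.03889 (the turbulent correlation is not needed).
Darcy-Weisbach: ΔP = f(L/D)(ρV²/2) = 0.03889·(7.42/0.0378)·(901·9.326²/2) = 0.03889·196.3·3.919e+04 = 2.991e+05 Pa.
Q = ṁ/ρ = 9.43/901 = 0.01047 m³/s.
Pumping power P = QΔP = 0.01047·2.991e+05 = 3131 W = 3.13 kW.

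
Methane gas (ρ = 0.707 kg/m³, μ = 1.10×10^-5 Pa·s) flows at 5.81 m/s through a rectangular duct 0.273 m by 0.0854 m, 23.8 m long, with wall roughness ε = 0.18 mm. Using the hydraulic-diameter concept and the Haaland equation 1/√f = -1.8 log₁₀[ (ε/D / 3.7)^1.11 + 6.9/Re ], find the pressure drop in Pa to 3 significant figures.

ΔP ≈ 54.2 Pa

Hydraulic diameter D_h = 4A/P = 4·(0.273·0.0854)/(2·(0.273+0.0854)) = 0.09326/0.7168 = 0.1301 m.
Re = ρVD_h/μ = 0.707·5.81·0.1301/1.1e-05 = 4.858e+04.
ε/D_h = 0.00018/0.1301 = 0.00138; Haaland gives 1/√f = -1.8 log₁₀[0.000157+0.000142] = 6.344, so f = 0.02485.
ΔP = f(L/D_h)(ρV²/2) = 0.02485·23.8/0.1301·11.93 = 54.24 Pa.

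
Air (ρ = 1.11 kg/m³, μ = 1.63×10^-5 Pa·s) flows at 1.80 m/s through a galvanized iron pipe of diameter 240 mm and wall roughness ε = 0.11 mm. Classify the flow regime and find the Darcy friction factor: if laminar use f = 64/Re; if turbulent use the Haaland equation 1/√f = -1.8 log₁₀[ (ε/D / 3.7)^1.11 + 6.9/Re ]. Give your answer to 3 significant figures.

f ≈ 0.0245

Re = ρVD/μ = 1.11·1.8·0.24/1.63e-05 = 2.942e+04.
Re > 4000 → turbulent. ε/D = 0.00011/0.24 = 0.000458; Haaland: 1/√f = -1.8 log₁₀[4.6e-05 + 0.000235] = 6.393, so f = 0.02446.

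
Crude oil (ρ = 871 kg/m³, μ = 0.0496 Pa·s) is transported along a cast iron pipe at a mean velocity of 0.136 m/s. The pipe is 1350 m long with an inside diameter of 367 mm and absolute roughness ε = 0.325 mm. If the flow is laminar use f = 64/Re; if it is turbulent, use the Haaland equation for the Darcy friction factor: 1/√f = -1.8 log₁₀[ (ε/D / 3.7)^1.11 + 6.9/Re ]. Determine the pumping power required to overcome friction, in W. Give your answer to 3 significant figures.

Reynolds number Re = ρVD/μ = 871 · 0.136 · 0.367 / 0.0496 = 876.5.
Re < 2300 → laminar flow, so f = 64/Re = 64/876.5 = 0.07302 (the turbulent correlation is not needed).
Darcy-Weisbach: ΔP = f(L/D)(ρV²/2) = 0.07302·(1350/0.367)·(871·0.136²/2) = 0.07302·3678·8.055 = 2164 Pa.
Q = V·A = 0.136·0.1058 = 0.01439 m³/s.
Pumping power P = QΔP = 0.01439·2164 = 31.13 W = 31.1 W.

P ≈ 31.1 W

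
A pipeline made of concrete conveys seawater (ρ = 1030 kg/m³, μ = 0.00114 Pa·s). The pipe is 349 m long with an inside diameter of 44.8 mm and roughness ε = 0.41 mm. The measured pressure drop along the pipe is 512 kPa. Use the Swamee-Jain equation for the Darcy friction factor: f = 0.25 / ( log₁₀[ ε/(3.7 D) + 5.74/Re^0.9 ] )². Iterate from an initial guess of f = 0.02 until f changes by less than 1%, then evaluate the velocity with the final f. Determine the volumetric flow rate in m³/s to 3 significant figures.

Q ≈ 0.00289 m³/s

Rearranging Darcy-Weisbach: V = √(2·ΔP·D/(f·L·ρ)). With ε/D = 0.00041/0.0448 = 0.00915, iterate starting from f = 0.02:
  f = 0.02 → V = √(2·5.12e+05·0.0448/(0.02·349·1030)) = 2.526 m/s; Re = ρVD/μ = 1.022e+05; f → 0.03766
  f = 0.03766 → V = 1.841 m/s; Re = 7.451e+04; f → 0.03794
Converged (Δf/f < 1%). With the final f = 0.03794: V = √(2·5.12e+05·0.0448/(0.03794·349·1030)) = 1.834 m/s.
Q = V·A = 1.834·(π/4·0.0448²) = 0.002891 m³/s = 0.00289 m³/s.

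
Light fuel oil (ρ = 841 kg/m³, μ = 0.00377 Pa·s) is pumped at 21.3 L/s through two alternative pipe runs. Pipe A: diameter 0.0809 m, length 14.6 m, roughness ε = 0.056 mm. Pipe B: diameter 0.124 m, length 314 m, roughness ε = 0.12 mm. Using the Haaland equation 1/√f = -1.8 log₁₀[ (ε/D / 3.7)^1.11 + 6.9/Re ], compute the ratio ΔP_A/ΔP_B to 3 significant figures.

Pipe A: V = Q/A = 0.0213/0.00514 = 4.144 m/s; Re = 7.478e+04; ε/D = 0.000692; Haaland → f = 0.02157; ΔP_A = f(L/D)(ρV²/2) = 2.811e+04 Pa.
Pipe B: V = Q/A = 0.0213/0.01208 = 1.764 m/s; Re = 4.879e+04; ε/D = 0.000968; Haaland → f = 0.02372; ΔP_B = f(L/D)(ρV²/2) = 7.857e+04 Pa.
ΔP_A/ΔP_B = 2.811e+04/7.857e+04 = 0.358.

ΔP_A/ΔP_B ≈ 0.358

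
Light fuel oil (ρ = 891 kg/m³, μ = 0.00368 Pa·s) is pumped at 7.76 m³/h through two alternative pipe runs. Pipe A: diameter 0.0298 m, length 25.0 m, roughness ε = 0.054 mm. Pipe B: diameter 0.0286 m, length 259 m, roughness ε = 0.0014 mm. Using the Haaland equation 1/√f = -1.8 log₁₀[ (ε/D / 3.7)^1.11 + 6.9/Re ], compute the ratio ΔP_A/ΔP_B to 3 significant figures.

Pipe A: V = Q/A = 0.002156/0.0006975 = 3.091 m/s; Re = 2.23e+04; ε/D = 0.00181; Haaland → f = 0.02864; ΔP_A = f(L/D)(ρV²/2) = 1.022e+05 Pa.
Pipe B: V = Q/A = 0.002156/0.0006424 = 3.355 m/s; Re = 2.323e+04; ε/D = 4.9e-05; Haaland → f = 0.02489; ΔP_B = f(L/D)(ρV²/2) = 1.13e+06 Pa.
ΔP_A/ΔP_B = 1.022e+05/1.13e+06 = 0.0904.

ΔP_A/ΔP_B ≈ 0.0904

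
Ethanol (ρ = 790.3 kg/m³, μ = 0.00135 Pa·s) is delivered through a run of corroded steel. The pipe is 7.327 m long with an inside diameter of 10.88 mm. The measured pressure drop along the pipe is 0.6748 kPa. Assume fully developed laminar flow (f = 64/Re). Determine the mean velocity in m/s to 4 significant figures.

V ≈ 0.2524 m/s

For laminar flow, f = 64/Re with Re = ρVD/μ, so Darcy-Weisbach reduces to ΔP = 32μLV/D². Solving for V: V = ΔP·D²/(32μL) = 674.8·(0.01088)²/(32·0.00135·7.327) = 0.2524 m/s.
Check: Re = ρVD/μ = 790.3·0.2524·0.01088/0.00135 = 1607 < 2300, so the laminar assumption holds.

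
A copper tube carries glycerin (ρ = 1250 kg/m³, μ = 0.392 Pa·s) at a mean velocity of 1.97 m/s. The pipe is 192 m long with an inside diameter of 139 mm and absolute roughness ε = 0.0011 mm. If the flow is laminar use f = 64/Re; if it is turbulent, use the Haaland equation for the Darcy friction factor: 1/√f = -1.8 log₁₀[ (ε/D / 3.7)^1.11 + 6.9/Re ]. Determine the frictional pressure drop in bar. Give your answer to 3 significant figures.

Reynolds number Re = ρVD/μ = 1250 · 1.97 · 0.139 / 0.392 = 873.2.
Re < 2300 → laminar flow, so f = 64/Re = 64/873.2 = 0.0733 (the turbulent correlation is not needed).
Darcy-Weisbach: ΔP = f(L/D)(ρV²/2) = 0.0733·(192/0.139)·(1250·1.97²/2) = 0.0733·1381·2426 = 2.456e+05 Pa.
ΔP = 2.456e+05 Pa = 2.46 bar.

ΔP ≈ 2.46 bar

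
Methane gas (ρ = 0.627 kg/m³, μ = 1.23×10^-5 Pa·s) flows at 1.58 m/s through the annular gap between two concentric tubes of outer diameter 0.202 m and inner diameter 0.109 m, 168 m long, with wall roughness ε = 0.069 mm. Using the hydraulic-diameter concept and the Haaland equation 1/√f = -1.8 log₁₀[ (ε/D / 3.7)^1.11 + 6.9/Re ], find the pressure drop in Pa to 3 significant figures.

Hydraulic diameter D_h = 4A/P = D_o - D_i = 0.202 - 0.109 = 0.093 m.
Re = ρVD_h/μ = 0.627·1.58·0.093/1.23e-05 = 7490.
ε/D_h = 6.9e-05/0.093 = 0.000742; Haaland gives 1/√f = -1.8 log₁₀[7.86e-05+0.000921] = 5.4, so f = 0.03429.
ΔP = f(L/D_h)(ρV²/2) = 0.03429·168/0.093·0.7826 = 48.48 Pa.

ΔP ≈ 48.5 Pa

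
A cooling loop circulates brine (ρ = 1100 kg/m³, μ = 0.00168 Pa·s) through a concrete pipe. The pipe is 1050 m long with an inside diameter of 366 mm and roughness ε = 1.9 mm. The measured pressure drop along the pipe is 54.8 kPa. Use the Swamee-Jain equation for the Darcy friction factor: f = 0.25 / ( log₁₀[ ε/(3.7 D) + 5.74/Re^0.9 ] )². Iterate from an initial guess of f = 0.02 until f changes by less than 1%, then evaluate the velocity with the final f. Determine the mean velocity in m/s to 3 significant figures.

V ≈ 1.05 m/s

Rearranging Darcy-Weisbach: V = √(2·ΔP·D/(f·L·ρ)). With ε/D = 0.0019/0.366 = 0.00519, iterate starting from f = 0.02:
  f = 0.02 → V = √(2·5.48e+04·0.366/(0.02·1050·1100)) = 1.318 m/s; Re = ρVD/μ = 3.158e+05; f → 0.03114
  f = 0.03114 → V = 1.056 m/s; Re = 2.531e+05; f → 0.03123
Converged (Δf/f < 1%). With the final f = 0.03123: V = √(2·5.48e+04·0.366/(0.03123·1050·1100)) = 1.055 m/s.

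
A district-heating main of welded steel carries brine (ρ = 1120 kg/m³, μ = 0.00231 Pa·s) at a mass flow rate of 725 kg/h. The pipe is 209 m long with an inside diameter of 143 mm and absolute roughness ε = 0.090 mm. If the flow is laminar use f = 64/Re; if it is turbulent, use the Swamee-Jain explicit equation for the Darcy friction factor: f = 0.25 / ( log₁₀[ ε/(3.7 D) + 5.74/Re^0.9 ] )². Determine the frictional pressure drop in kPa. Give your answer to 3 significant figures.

ṁ = 725 kg/h = 725/3600 = 0.2014 kg/s.
A = πD²/4 = π(0.143)²/4 = 0.01606 m²; mean velocity V = ṁ/(ρA) = 0.2014/(1120 · 0.01606) = 0.0112 m/s.
Reynolds number Re = ρVD/μ = 1120 · 0.0112 · 0.143 / 0.00231 = 776.2.
Re < 2300 → laminar flow, so f = 64/Re = 64/776.2 = 0.08245 (the turbulent correlation is not needed).
Darcy-Weisbach: ΔP = f(L/D)(ρV²/2) = 0.08245·(209/0.143)·(1120·0.0112²/2) = 0.08245·1462·0.07019 = 8.458 Pa.
ΔP = 8.458 Pa = 0.00846 kPa.

ΔP ≈ 0.00846 kPa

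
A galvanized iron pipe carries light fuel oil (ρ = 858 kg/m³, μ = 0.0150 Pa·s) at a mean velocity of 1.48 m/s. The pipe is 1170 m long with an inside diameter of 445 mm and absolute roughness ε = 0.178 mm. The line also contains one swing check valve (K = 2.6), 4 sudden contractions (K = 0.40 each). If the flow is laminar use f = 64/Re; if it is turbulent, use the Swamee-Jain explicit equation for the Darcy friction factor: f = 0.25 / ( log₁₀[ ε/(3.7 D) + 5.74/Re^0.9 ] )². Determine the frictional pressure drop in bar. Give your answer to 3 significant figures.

Reynolds number Re = ρVD/μ = 858 · 1.48 · 0.445 / 0.015 = 3.767e+04.
Re > 4000 → turbulent. Relative roughness ε/D = 0.000178/0.445 = 0.0004. Swamee-Jain: f = 0.25/(log₁₀[0.0004/3.7 + 5.74/3.767e+04^0.9])² = 0.25/(log₁₀[0.000108 + 0.000437])² = 0.25/(-3.264)² = 0.02347.
Total minor-loss coefficient ΣK = 1·2.6 + 4·0.4 = 4.2.
ΔP = [f·L/D + ΣK]·(ρV²/2) = [0.02347·1170/0.445 + 4.2]·(858·1.48²/2) = [61.72 + 4.2]·939.7 = 6.194e+04 Pa.
ΔP = 6.194e+04 Pa = 0.619 bar.

ΔP ≈ 0.619 bar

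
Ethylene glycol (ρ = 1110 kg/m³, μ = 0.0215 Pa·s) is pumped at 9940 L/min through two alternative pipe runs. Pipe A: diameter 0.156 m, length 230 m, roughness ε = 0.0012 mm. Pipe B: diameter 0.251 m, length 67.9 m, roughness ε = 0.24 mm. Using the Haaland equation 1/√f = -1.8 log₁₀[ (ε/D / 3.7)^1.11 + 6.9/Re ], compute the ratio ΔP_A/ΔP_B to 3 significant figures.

ΔP_A/ΔP_B ≈ 29.2

Pipe A: V = Q/A = 0.1657/0.01911 = 8.668 m/s; Re = 6.981e+04; ε/D = 7.69e-06; Haaland → f = 0.01926; ΔP_A = f(L/D)(ρV²/2) = 1.184e+06 Pa.
Pipe B: V = Q/A = 0.1657/0.04948 = 3.348 m/s; Re = 4.339e+04; ε/D = 0.000956; Haaland → f = 0.02409; ΔP_B = f(L/D)(ρV²/2) = 4.054e+04 Pa.
ΔP_A/ΔP_B = 1.184e+06/4.054e+04 = 29.2.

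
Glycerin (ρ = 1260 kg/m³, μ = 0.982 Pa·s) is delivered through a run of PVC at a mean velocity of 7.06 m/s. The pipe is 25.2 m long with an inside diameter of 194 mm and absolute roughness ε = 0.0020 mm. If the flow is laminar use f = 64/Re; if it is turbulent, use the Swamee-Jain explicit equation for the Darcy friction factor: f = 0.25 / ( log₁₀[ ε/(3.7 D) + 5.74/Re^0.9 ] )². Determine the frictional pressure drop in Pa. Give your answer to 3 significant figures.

ΔP ≈ 149000 Pa

Reynolds number Re = ρVD/μ = 1260 · 7.06 · 0.194 / 0.982 = 1757.
Re < 2300 → laminar flow, so f = 64/Re = 64/1757 = 0.03642 (the turbulent correlation is not needed).
Darcy-Weisbach: ΔP = f(L/D)(ρV²/2) = 0.03642·(25.2/0.194)·(1260·7.06²/2) = 0.03642·129.9·3.14e+04 = 1.485e+05 Pa.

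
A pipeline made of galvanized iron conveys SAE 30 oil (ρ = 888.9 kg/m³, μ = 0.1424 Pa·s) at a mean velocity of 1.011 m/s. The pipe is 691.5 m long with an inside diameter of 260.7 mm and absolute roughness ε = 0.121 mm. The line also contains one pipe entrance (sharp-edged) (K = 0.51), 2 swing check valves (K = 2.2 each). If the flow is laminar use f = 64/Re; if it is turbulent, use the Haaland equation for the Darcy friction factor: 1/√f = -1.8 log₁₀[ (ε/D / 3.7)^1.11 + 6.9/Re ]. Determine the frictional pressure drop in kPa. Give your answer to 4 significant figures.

Reynolds number Re = ρVD/μ = 888.9 · 1.011 · 0.2607 / 0.142 = 1645.
Re < 2300 → laminar flow, so f = 64/Re = 64/1645 = 0.0389 (the turbulent correlation is not needed).
Total minor-loss coefficient ΣK = 1·0.51 + 2·2.2 = 4.91.
ΔP = [f·L/D + ΣK]·(ρV²/2) = [0.0389·691.5/0.2607 + 4.91]·(888.9·1.011²/2) = [103.2 + 4.91]·454.3 = 4.91e+04 Pa.
ΔP = 4.91e+04 Pa = 49.10 kPa.

ΔP ≈ 49.10 kPa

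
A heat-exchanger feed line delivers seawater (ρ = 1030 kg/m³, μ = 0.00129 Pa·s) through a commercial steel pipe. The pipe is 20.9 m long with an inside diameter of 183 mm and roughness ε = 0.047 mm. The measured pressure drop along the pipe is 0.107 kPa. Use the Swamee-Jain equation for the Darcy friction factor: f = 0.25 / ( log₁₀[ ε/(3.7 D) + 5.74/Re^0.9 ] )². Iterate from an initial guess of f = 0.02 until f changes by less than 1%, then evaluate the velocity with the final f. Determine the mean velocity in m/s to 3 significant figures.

Rearranging Darcy-Weisbach: V = √(2·ΔP·D/(f·L·ρ)). With ε/D = 4.7e-05/0.183 = 0.000257, iterate starting from f = 0.02:
  f = 0.02 → V = √(2·107·0.183/(0.02·20.9·1030)) = 0.3016 m/s; Re = ρVD/μ = 4.407e+04; f → 0.02231
  f = 0.02231 → V = 0.2856 m/s; Re = 4.173e+04; f → 0.02255
  f = 0.02255 → V = 0.284 m/s; Re = 4.15e+04; f → 0.02257
Converged (Δf/f < 1%). With the final f = 0.02257: V = √(2·107·0.183/(0.02257·20.9·1030)) = 0.2839 m/s.

V ≈ 0.284 m/s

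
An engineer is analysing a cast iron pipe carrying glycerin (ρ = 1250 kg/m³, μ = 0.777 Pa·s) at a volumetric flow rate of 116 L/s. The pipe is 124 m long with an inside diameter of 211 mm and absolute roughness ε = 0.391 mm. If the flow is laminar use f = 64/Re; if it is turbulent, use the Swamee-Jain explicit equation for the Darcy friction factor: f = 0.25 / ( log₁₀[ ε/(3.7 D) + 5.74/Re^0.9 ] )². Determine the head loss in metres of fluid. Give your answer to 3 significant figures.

h_f ≈ 18.7 m

Q = 116 L/s = 116/1000 = 0.116 m³/s.
Cross-sectional area A = πD²/4 = π(0.211)²/4 = 0.03497 m²; mean velocity V = Q/A = 0.116/0.03497 = 3.317 m/s.
Reynolds number Re = ρVD/μ = 1250 · 3.317 · 0.211 / 0.777 = 1126.
Re < 2300 → laminar flow, so f = 64/Re = 64/1126 = 0.05683 (the turbulent correlation is not needed).
Darcy-Weisbach: ΔP = f(L/D)(ρV²/2) = 0.05683·(124/0.211)·(1250·3.317²/2) = 0.05683·587.7·6878 = 2.297e+05 Pa.
Head loss h_f = ΔP/(ρg) = 2.297e+05/(1250·9.81) = 18.7 m.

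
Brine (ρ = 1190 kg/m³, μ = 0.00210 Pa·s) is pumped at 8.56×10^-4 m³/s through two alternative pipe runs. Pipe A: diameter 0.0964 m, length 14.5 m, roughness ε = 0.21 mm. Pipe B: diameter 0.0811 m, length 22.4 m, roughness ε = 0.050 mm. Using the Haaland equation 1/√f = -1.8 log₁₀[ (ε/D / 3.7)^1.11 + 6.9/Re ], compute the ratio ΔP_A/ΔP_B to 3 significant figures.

ΔP_A/ΔP_B ≈ 0.300

Pipe A: V = Q/A = 0.000856/0.007299 = 0.1173 m/s; Re = 6407; ε/D = 0.00218; Haaland → f = 0.03737; ΔP_A = f(L/D)(ρV²/2) = 46 Pa.
Pipe B: V = Q/A = 0.000856/0.005166 = 0.1657 m/s; Re = 7615; ε/D = 0.000617; Haaland → f = 0.03399; ΔP_B = f(L/D)(ρV²/2) = 153.4 Pa.
ΔP_A/ΔP_B = 46/153.4 = 0.300.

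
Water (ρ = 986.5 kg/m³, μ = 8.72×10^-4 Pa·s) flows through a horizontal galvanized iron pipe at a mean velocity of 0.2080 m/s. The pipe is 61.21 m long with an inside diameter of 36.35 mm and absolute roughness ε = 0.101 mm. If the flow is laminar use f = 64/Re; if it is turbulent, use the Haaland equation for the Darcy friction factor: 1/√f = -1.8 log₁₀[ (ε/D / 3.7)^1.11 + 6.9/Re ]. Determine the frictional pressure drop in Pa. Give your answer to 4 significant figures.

ΔP ≈ 1283 Pa

Reynolds number Re = ρVD/μ = 986.5 · 0.208 · 0.03635 / 0.000872 = 8554.
Re > 4000 → turbulent. Relative roughness ε/D = 0.000101/0.03635 = 0.00278. Haaland: 1/√f = -1.8 log₁₀[(0.00278/3.7)^1.11 + 6.9/8554] = -1.8 log₁₀[0.00034 + 0.000807] = 5.293, so f = 0.0357.
Darcy-Weisbach: ΔP = f(L/D)(ρV²/2) = 0.0357·(61.21/0.03635)·(986.5·0.208²/2) = 0.0357·1684·21.34 = 1283 Pa.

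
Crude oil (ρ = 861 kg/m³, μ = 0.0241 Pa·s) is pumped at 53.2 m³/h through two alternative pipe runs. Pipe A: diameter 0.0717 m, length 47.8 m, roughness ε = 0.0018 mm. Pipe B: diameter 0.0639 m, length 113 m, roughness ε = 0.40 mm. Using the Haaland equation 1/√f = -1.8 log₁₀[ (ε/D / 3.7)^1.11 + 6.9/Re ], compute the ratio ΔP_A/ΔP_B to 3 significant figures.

Pipe A: V = Q/A = 0.01478/0.004038 = 3.66 m/s; Re = 9375; ε/D = 2.51e-05; Haaland → f = 0.03146; ΔP_A = f(L/D)(ρV²/2) = 1.21e+05 Pa.
Pipe B: V = Q/A = 0.01478/0.003207 = 4.608 m/s; Re = 1.052e+04; ε/D = 0.00626; Haaland → f = 0.03866; ΔP_B = f(L/D)(ρV²/2) = 6.249e+05 Pa.
ΔP_A/ΔP_B = 1.21e+05/6.249e+05 = 0.194.

ΔP_A/ΔP_B ≈ 0.194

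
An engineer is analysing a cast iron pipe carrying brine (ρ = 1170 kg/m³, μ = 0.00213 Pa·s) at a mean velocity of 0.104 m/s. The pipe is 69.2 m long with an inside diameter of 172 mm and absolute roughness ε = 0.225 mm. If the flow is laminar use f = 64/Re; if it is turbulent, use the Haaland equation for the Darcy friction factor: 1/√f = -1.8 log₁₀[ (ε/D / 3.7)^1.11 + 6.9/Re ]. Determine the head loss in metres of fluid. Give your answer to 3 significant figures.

h_f ≈ 0.00726 m

Reynolds number Re = ρVD/μ = 1170 · 0.104 · 0.172 / 0.00213 = 9826.
Re > 4000 → turbulent. Relative roughness ε/D = 0.000225/0.172 = 0.00131. Haaland: 1/√f = -1.8 log₁₀[(0.00131/3.7)^1.11 + 6.9/9826] = -1.8 log₁₀[0.000147 + 0.000702] = 5.527, so f = 0.03273.
Darcy-Weisbach: ΔP = f(L/D)(ρV²/2) = 0.03273·(69.2/0.172)·(1170·0.104²/2) = 0.03273·402.3·6.327 = 83.32 Pa.
Head loss h_f = ΔP/(ρg) = 83.32/(1170·9.81) = 0.00726 m.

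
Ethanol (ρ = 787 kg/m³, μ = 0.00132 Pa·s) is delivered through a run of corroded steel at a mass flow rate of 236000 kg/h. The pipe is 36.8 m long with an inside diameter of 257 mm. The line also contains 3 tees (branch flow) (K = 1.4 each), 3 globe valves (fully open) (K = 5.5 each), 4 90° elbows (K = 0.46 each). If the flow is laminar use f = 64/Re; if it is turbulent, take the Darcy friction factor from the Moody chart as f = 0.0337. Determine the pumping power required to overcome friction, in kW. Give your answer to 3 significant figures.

P ≈ 2.31 kW

ṁ = 236000 kg/h = 236000/3600 = 65.56 kg/s.
A = πD²/4 = π(0.257)²/4 = 0.05187 m²; mean velocity V = ṁ/(ρA) = 65.56/(787 · 0.05187) = 1.606 m/s.
Reynolds number Re = ρVD/μ = 787 · 1.606 · 0.257 / 0.00132 = 2.46e+05.
Re > 4000 → turbulent; use the Moody-chart value f = 0.0337.
Total minor-loss coefficient ΣK = 3·1.4 + 3·5.5 + 4·0.46 = 22.5.
ΔP = [f·L/D + ΣK]·(ρV²/2) = [0.0337·36.8/0.257 + 22.5]·(787·1.606²/2) = [4.826 + 22.5]·1015 = 2.777e+04 Pa.
Q = ṁ/ρ = 65.56/787 = 0.0833 m³/s.
Pumping power P = QΔP = 0.0833·2.777e+04 = 2313 W = 2.31 kW.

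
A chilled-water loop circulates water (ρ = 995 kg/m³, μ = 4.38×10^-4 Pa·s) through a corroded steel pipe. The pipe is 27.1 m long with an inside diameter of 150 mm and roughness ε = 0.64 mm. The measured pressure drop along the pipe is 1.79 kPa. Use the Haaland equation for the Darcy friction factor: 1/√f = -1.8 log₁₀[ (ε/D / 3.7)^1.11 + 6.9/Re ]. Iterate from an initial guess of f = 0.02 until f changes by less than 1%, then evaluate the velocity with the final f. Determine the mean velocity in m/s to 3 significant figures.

V ≈ 0.824 m/s

Rearranging Darcy-Weisbach: V = √(2·ΔP·D/(f·L·ρ)). With ε/D = 0.00064/0.15 = 0.00427, iterate starting from f = 0.02:
  f = 0.02 → V = √(2·1790·0.15/(0.02·27.1·995)) = 0.9979 m/s; Re = ρVD/μ = 3.4e+05; f → 0.0293
  f = 0.0293 → V = 0.8244 m/s; Re = 2.809e+05; f → 0.02936
Converged (Δf/f < 1%). With the final f = 0.02936: V = √(2·1790·0.15/(0.02936·27.1·995)) = 0.8236 m/s.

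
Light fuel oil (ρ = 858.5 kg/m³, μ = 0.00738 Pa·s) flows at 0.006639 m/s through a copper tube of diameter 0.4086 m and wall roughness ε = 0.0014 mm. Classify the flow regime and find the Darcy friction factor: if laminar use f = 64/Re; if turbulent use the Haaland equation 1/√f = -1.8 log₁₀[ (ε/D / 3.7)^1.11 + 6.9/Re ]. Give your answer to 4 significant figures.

f ≈ 0.2028

Re = ρVD/μ = 858.5·0.006639·0.4086/0.00738 = 315.6.
Re < 2300 → laminar, so f = 64/Re = 0.2028 (roughness is irrelevant in laminar flow).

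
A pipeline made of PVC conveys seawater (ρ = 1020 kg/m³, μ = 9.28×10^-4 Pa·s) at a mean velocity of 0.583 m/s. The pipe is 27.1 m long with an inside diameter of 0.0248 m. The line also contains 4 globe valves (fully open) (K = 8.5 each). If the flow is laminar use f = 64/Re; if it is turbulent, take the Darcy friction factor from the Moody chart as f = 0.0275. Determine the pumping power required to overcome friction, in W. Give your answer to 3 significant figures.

P ≈ 3.13 W

Reynolds number Re = ρVD/μ = 1020 · 0.583 · 0.0248 / 0.000928 = 1.589e+04.
Re > 4000 → turbulent; use the Moody-chart value f = 0.0275.
Total minor-loss coefficient ΣK = 4·8.5 = 34.
ΔP = [f·L/D + ΣK]·(ρV²/2) = [0.0275·27.1/0.0248 + 34]·(1020·0.583²/2) = [30.05 + 34]·173.3 = 1.11e+04 Pa.
Q = V·A = 0.583·0.0004831 = 0.0002816 m³/s.
Pumping power P = QΔP = 0.0002816·1.11e+04 = 3.127 W = 3.13 W.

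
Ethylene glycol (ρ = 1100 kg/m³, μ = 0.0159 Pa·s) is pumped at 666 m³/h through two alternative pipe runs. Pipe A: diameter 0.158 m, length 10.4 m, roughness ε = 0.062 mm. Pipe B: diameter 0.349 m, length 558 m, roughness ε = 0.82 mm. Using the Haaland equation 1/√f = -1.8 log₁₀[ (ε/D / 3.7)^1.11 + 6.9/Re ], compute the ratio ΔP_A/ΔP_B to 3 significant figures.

ΔP_A/ΔP_B ≈ 0.702

Pipe A: V = Q/A = 0.185/0.01961 = 9.436 m/s; Re = 1.031e+05; ε/D = 0.000392; Haaland → f = 0.01952; ΔP_A = f(L/D)(ρV²/2) = 6.292e+04 Pa.
Pipe B: V = Q/A = 0.185/0.09566 = 1.934 m/s; Re = 4.669e+04; ε/D = 0.00235; Haaland → f = 0.02724; ΔP_B = f(L/D)(ρV²/2) = 8.958e+04 Pa.
ΔP_A/ΔP_B = 6.292e+04/8.958e+04 = 0.702.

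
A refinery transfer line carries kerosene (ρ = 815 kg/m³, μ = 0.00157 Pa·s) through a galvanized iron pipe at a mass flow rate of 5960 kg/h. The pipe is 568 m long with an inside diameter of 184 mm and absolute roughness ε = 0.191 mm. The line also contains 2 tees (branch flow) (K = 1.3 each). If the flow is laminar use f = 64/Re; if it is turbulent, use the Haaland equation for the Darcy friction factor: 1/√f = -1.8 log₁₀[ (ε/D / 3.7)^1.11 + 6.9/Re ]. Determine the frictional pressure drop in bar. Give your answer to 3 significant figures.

ṁ = 5960 kg/h = 5960/3600 = 1.656 kg/s.
A = πD²/4 = π(0.184)²/4 = 0.02659 m²; mean velocity V = ṁ/(ρA) = 1.656/(815 · 0.02659) = 0.07639 m/s.
Reynolds number Re = ρVD/μ = 815 · 0.07639 · 0.184 / 0.00157 = 7297.
Re > 4000 → turbulent. Relative roughness ε/D = 0.000191/0.184 = 0.00104. Haaland: 1/√f = -1.8 log₁₀[(0.00104/3.7)^1.11 + 6.9/7297] = -1.8 log₁₀[0.000114 + 0.000946] = 5.355, so f = 0.03488.
Total minor-loss coefficient ΣK = 2·1.3 = 2.6.
ΔP = [f·L/D + ΣK]·(ρV²/2) = [0.03488·568/0.184 + 2.6]·(815·0.07639²/2) = [107.7 + 2.6]·2.378 = 262.2 Pa.
ΔP = 262.2 Pa = 0.00262 bar.

ΔP ≈ 0.00262 bar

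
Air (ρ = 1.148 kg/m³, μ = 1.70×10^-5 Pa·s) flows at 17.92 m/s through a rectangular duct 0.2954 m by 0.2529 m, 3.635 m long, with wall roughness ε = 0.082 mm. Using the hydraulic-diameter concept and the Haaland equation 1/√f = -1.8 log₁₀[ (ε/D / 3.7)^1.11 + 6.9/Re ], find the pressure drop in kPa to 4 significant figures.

Hydraulic diameter D_h = 4A/P = 4·(0.2954·0.2529)/(2·(0.2954+0.2529)) = 0.2988/1.097 = 0.2725 m.
Re = ρVD_h/μ = 1.148·17.92·0.2725/1.7e-05 = 3.298e+05.
ε/D_h = 8.2e-05/0.2725 = 0.000301; Haaland gives 1/√f = -1.8 log₁₀[2.89e-05+2.09e-05] = 7.745, so f = 0.01667.
ΔP = f(L/D_h)(ρV²/2) = 0.01667·3.635/0.2725·184.3 = 40.99 Pa.
ΔP = 0.04099 kPa.

ΔP ≈ 0.04099 kPa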